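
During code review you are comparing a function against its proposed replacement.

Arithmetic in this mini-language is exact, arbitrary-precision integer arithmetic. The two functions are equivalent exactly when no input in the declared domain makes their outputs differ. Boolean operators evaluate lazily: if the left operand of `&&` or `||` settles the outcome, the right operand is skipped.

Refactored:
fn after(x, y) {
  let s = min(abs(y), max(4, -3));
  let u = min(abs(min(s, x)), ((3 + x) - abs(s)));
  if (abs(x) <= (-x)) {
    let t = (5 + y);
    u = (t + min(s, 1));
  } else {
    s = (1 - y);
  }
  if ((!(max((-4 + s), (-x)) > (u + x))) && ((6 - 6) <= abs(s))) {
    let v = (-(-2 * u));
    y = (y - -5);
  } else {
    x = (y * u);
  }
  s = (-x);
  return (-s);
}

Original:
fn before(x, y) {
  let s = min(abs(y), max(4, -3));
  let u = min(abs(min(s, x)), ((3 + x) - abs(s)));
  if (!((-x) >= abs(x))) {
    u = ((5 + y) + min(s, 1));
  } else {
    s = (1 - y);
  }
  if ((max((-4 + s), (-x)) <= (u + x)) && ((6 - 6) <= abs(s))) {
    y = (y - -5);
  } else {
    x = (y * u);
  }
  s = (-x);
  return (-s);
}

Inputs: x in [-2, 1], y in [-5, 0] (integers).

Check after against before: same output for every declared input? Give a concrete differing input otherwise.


Consider the input x=-2, y=-5.
before: s becomes 4; next u becomes -3; next (!((-x) >= abs(x))) evaluates to false; next s becomes 6; next ((max((-4 + s), (-x)) <= (u + x)) && ((6 - 6) <= abs(s))) evaluates to false; next x becomes 15; next s becomes -15; next final value 15
after: s becomes 4; next u becomes -3; next (abs(x) <= (-x)) evaluates to true; next t becomes 0; next u becomes 1; next ((!(max((-4 + s), (-x)) > (u + x))) && ((6 - 6) <= abs(s))) evaluates to false; next x becomes -5; next s becomes 5; next final value -5
15 vs -5 — the two versions disagree here.
verdict: not equivalent; witness: x=-2, y=-5


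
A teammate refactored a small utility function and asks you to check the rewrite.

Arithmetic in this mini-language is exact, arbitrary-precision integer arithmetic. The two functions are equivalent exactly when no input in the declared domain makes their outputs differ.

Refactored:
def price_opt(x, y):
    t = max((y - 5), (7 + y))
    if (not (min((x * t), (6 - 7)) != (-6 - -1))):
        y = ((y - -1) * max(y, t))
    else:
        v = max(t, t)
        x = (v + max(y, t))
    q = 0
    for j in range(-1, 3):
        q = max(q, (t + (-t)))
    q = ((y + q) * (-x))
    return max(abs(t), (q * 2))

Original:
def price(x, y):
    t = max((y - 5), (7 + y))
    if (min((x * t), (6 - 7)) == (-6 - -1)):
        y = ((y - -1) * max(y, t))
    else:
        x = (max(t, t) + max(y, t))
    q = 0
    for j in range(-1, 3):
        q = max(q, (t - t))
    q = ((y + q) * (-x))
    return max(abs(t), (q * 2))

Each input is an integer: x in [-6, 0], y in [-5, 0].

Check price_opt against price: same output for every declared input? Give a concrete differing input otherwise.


This is a faithful refactor — boolean connective usage differs; also local variable names differ; also comparison usage differs; also arithmetic usage differs; also statement counts differ, but the computed results match everywhere.
Spot check at x=-4, y=-2 — price: t=5, then (min((x * t), (6 - 7)) == (-6 - -1)) is false, then x=10, then q=0, then (j=-1), then q=0, then (j=0), then q=0, then (j=1), then q=0, then (j=2), then q=0, then q=20, then returns 40. price_opt: t=5, then (not (min((x * t), (6 - 7)) != (-6 - -1))) is false, then v=5, then x=10, then q=0, then (j=-1), then q=0, then (j=0), then q=0, then (j=1), then q=0, then (j=2), then q=0, then q=20, then returns 40. Both give 40.
Checked all 42 inputs in the declared domain: the outputs agree on every one.
verdict: equivalent


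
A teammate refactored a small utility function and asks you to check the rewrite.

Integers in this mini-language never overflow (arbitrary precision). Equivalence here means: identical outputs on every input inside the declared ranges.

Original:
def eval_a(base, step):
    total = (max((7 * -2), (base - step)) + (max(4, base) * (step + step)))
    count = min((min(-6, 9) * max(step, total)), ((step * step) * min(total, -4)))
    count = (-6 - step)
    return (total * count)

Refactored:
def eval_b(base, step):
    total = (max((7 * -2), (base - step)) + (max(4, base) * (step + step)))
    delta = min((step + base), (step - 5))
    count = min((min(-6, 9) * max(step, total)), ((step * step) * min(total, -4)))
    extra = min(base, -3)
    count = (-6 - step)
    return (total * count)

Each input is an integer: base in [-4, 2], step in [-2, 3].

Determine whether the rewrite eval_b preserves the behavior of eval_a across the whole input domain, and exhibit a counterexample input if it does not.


Changes here: min/max/abs usage differs; and constant usage differs; and statement counts differ; and arithmetic usage differs; and local variable names differ; the full 42-point sweep finds no disagreement.
verdict: equivalent


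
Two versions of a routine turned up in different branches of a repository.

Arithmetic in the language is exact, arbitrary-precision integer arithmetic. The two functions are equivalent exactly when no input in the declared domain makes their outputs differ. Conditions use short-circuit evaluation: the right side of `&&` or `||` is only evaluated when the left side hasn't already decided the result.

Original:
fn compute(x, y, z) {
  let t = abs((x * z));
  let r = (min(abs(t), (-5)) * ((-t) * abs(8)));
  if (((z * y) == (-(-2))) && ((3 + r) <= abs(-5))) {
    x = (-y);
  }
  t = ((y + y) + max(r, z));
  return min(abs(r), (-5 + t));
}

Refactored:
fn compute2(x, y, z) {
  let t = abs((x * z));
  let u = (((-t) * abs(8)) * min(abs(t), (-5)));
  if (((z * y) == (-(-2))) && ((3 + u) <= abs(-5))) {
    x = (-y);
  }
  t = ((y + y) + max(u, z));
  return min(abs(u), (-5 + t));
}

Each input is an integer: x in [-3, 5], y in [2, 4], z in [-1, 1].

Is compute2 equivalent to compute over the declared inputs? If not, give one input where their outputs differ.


Behavior is preserved: although local variable names differ, the outputs never diverge.
One worked example (x=-1, y=4, z=1) — compute: t=1, then r=40, then (((z * y) == (-(-2))) && ((3 + r) <= abs(-5))) is false, then t=48, then returns 40; compute2: t=1, then u=40, then (((z * y) == (-(-2))) && ((3 + u) <= abs(-5))) is false, then t=48, then returns 40; agreement on 40.
Across all 81 domain points the two functions coincide.
verdict: equivalent


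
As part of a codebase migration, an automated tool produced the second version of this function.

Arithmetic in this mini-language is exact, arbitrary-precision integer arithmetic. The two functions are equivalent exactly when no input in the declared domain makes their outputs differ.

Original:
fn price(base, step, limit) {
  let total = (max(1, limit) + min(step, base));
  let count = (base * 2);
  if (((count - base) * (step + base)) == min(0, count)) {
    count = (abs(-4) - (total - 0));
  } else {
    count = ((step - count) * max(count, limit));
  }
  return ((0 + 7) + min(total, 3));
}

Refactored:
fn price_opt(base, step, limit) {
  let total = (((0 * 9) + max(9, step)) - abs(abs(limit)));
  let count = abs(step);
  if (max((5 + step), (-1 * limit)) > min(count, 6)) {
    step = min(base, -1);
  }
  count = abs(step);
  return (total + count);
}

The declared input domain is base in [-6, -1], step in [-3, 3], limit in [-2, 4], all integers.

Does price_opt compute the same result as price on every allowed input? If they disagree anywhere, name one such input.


At base=-6, step=-3, limit=-2: price gives 2, price_opt gives 10.
verdict: not equivalent; witness: base=-6, step=-3, limit=-2


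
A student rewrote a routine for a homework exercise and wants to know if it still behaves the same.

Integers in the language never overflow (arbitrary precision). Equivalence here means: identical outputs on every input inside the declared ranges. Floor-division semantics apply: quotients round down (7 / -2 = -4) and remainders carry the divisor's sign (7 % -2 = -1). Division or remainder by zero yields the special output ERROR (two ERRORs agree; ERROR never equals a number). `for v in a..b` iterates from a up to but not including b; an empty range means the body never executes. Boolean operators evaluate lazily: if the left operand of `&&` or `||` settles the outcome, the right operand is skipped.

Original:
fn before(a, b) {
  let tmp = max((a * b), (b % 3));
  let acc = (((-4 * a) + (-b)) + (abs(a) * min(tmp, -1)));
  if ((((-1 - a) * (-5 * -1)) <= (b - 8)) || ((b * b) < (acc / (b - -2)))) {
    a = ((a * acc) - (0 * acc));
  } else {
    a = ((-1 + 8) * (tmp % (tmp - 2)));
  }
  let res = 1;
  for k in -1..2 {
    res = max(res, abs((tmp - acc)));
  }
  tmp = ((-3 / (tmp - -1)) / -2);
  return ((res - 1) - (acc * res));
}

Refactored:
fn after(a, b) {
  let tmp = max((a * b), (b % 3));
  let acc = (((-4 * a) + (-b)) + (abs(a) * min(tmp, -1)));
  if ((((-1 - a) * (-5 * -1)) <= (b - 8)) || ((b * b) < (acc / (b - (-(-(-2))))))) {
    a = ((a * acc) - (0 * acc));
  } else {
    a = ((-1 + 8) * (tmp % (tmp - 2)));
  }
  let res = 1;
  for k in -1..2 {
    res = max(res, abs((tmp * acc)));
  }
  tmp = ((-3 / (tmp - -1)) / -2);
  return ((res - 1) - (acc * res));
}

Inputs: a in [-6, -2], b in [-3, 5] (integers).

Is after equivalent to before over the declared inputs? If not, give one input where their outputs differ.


These are not equivalent — on a=-6, b=-3 the outputs split (-61 vs -7561).
before: tmp := 18 | acc := 21 | ((((-1 - a) * (-5 * -1)) <= (b - 8)) || ((b * b) < (acc / (b - -2)))): false | a := 14 | res := 1 | iter k=-1: | res := 3 | iter k=0: | res := 3 | iter k=1: | res := 3 | tmp := 0 | result -61
after: tmp := 18 | acc := 21 | ((((-1 - a) * (-5 * -1)) <= (b - 8)) || ((b * b) < (acc / (b - (-(-(-2))))))): false | a := 14 | res := 1 | iter k=-1: | res := 378 | iter k=0: | res := 378 | iter k=1: | res := 378 | tmp := 0 | result -7561
verdict: not equivalent; witness: a=-6, b=-3


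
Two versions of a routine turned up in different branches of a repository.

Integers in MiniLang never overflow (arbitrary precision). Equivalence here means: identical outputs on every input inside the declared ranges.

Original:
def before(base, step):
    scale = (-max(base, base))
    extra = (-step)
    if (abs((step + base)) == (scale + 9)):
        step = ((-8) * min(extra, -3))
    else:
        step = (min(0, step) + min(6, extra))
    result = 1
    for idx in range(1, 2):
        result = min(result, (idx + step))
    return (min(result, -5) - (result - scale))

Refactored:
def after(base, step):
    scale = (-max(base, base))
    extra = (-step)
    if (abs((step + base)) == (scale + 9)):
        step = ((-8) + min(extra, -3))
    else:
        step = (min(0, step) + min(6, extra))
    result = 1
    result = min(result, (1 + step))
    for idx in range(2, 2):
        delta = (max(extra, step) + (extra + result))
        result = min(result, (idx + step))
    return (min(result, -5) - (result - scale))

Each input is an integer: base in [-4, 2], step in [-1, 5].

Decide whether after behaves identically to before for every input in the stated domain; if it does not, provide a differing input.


Not equivalent: base=2, step=5 separates them (-8 vs -2).
before: scale=-2, then extra=-5, then (abs((step + base)) == (scale + 9)) is true, then step=40, then result=1, then (idx=1), then result=1, then returns -8
after: scale=-2, then extra=-5, then (abs((step + base)) == (scale + 9)) is true, then step=-13, then result=1, then result=-12, then the loop over idx runs zero times, then returns -2
verdict: not equivalent; witness: base=2, step=5


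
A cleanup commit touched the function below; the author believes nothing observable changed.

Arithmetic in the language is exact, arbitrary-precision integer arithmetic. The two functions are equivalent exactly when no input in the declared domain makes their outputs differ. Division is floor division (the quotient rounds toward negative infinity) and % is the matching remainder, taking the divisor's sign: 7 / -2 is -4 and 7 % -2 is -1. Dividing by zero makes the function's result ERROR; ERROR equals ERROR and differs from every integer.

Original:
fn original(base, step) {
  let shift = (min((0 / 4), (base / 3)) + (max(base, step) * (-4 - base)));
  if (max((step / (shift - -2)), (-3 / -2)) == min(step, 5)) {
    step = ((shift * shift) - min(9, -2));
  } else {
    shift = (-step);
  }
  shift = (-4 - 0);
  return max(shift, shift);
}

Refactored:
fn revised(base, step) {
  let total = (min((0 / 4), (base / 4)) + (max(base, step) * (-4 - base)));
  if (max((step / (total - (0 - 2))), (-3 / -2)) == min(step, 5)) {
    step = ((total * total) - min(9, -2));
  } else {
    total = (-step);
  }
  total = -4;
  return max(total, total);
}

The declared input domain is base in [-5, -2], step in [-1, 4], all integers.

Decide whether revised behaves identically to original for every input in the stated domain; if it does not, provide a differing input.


Evaluate both at base=-4, step=-1.
original: shift = -2; division by zero -> ERROR
revised: total = -1; (max((step / (total - (0 - 2))), (-3 / -2)) == min(step, 5)) -> false; total = 1; total = -4; return -4
ERROR != -4, so the rewrite changes behavior.
verdict: not equivalent; witness: base=-4, step=-1


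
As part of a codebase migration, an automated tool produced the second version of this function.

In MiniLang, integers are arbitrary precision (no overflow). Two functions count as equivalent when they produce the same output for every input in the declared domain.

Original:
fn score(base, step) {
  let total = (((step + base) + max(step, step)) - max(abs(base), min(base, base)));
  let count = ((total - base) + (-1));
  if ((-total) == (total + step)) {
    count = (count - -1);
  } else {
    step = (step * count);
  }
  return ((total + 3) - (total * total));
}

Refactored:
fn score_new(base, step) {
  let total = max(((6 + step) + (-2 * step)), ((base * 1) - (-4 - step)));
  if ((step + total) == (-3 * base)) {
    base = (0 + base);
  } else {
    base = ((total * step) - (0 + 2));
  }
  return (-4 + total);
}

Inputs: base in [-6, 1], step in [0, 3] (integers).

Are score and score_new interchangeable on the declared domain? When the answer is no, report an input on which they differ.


Input base=-6, step=0: -153 from score versus 2 from score_new.
verdict: not equivalent; witness: base=-6, step=0


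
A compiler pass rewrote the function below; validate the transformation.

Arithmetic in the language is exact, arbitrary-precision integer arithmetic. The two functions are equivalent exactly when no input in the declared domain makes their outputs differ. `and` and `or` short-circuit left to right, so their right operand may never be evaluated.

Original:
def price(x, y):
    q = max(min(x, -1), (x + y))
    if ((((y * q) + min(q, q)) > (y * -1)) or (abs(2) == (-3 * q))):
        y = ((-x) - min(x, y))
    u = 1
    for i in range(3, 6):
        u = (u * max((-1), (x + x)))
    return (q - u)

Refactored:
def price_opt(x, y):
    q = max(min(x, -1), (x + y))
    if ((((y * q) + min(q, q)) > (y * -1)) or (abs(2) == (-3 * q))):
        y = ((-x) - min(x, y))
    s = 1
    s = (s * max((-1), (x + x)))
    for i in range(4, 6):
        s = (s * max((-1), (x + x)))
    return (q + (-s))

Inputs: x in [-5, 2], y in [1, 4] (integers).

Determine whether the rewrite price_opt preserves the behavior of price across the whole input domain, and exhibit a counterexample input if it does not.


Comparing the listings, the differences include: arithmetic usage differs; and constant usage differs; and statement counts differ; and local variable names differ; and loop structure differs; and min/max/abs usage differs.
One worked example (x=-2, y=4) — price: q := 2 | ((((y * q) + min(q, q)) > (y * -1)) or (abs(2) == (-3 * q))): true | y := 4 | u := 1 | iter i=3: | u := -1 | iter i=4: | u := 1 | iter i=5: | u := -1 | result 3; price_opt: q := 2 | ((((y * q) + min(q, q)) > (y * -1)) or (abs(2) == (-3 * q))): true | y := 4 | s := 1 | s := -1 | iter i=4: | s := 1 | iter i=5: | s := -1 | result 3; agreement on 3.
An exhaustive pass over the 32 declared inputs shows identical outputs.
verdict: equivalent


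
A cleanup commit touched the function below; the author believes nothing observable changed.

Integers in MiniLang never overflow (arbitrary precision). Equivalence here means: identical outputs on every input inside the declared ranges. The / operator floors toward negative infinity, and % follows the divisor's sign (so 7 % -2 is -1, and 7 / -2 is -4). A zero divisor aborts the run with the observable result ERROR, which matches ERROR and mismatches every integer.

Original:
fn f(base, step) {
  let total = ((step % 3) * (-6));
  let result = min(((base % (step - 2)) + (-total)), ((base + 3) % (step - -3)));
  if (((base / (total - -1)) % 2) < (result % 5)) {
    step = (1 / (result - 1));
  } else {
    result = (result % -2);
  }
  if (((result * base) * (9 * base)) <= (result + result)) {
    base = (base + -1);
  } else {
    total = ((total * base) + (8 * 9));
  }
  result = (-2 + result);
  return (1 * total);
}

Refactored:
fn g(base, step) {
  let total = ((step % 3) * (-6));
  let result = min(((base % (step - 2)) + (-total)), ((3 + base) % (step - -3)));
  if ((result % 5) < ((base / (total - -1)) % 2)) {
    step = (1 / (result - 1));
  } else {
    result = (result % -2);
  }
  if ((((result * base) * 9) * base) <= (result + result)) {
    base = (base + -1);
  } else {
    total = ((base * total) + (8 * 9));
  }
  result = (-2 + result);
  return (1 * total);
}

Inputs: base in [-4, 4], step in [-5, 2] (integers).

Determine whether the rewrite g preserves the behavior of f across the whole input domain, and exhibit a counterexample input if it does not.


At base=-4, step=-1: f gives ERROR, g gives -12.
verdict: not equivalent; witness: base=-4, step=-1


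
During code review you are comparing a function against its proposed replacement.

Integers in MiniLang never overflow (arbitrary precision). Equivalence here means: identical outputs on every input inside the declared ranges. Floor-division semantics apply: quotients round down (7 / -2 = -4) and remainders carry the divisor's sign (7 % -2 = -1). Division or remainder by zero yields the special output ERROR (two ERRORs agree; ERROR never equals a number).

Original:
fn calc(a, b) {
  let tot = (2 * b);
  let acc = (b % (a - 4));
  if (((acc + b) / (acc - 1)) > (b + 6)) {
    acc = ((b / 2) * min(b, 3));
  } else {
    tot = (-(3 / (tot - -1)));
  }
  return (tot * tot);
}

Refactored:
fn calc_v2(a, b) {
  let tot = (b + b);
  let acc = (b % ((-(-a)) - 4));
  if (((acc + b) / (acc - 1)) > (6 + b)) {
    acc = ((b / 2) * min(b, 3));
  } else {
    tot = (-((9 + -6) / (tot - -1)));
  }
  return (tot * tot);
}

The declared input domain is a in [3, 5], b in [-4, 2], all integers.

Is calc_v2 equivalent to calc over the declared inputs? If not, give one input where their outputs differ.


The two versions differ — the changes include arithmetic usage differs; and constant usage differs.
One worked example (a=5, b=2) — calc: tot = 4; acc = 0; (((acc + b) / (acc - 1)) > (b + 6)) -> false; tot = 0; return 0; calc_v2: tot = 4; acc = 0; (((acc + b) / (acc - 1)) > (6 + b)) -> false; tot = 0; return 0; agreement on 0.
An exhaustive pass over the 21 declared inputs shows identical outputs.
verdict: equivalent


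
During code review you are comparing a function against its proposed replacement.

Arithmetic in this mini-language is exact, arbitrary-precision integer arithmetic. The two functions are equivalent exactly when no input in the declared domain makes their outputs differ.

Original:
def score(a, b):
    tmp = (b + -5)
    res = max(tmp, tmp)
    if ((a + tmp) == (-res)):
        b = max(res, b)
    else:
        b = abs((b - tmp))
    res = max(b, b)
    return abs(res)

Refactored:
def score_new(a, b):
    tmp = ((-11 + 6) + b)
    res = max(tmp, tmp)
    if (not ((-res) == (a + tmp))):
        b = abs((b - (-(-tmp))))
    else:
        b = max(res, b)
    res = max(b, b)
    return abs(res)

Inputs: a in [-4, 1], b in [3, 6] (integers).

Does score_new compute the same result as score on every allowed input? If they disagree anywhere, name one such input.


The two are interchangeable: constant usage differs; and arithmetic usage differs; and boolean connective usage differs, and every declared input agrees.
Spot check at a=1, b=4 — score: tmp becomes -1; next res becomes -1; next ((a + tmp) == (-res)) evaluates to false; next b becomes 5; next res becomes 5; next final value 5. score_new: tmp becomes -1; next res becomes -1; next (not ((-res) == (a + tmp))) evaluates to true; next b becomes 5; next res becomes 5; next final value 5. Both give 5.
Checked all 24 inputs in the declared domain: the outputs agree on every one.
verdict: equivalent


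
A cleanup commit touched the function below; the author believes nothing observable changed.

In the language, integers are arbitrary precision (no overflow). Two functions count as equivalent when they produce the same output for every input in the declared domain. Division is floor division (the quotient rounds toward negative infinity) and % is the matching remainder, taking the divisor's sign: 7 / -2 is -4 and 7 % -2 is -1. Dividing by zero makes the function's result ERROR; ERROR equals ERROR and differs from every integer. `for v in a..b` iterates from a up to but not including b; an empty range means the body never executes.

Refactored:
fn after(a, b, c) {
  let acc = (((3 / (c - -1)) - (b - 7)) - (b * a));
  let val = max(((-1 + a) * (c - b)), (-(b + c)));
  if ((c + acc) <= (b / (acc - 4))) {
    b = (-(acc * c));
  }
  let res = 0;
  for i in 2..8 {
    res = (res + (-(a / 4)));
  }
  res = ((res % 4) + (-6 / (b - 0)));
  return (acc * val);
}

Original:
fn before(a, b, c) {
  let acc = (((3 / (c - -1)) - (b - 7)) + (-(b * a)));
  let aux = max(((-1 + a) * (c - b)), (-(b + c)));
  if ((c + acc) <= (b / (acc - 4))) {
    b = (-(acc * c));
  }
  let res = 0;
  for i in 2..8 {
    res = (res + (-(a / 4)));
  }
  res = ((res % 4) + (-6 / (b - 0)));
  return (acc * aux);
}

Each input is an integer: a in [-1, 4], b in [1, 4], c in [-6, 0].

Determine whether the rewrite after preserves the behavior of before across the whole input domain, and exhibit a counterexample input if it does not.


Although local variable names differ; arithmetic usage differs, 168/168 inputs agree.
verdict: equivalent


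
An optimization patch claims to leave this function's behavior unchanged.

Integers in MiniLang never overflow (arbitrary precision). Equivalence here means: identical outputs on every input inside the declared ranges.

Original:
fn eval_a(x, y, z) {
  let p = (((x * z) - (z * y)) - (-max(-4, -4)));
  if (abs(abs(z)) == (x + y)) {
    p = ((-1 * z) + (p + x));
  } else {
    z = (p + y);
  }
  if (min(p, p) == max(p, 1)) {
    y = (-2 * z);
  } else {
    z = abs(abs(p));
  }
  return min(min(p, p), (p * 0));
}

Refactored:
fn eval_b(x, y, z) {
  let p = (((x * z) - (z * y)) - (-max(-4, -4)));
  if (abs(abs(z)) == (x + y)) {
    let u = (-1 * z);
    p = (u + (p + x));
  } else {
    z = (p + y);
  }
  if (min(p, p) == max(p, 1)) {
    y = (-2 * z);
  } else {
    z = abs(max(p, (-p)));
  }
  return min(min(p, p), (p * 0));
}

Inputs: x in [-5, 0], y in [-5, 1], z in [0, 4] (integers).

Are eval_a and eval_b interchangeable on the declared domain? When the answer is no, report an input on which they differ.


This is a faithful refactor — local variable names differ; also statement counts differ; also min/max/abs usage differs, but the computed results match everywhere.
Tracing x=-5, y=-4, z=1: eval_a: p=-5, then (abs(abs(z)) == (x + y)) is false, then z=-9, then (min(p, p) == max(p, 1)) is false, then z=5, then returns -5 | eval_b: p=-5, then (abs(abs(z)) == (x + y)) is false, then z=-9, then (min(p, p) == max(p, 1)) is false, then z=5, then returns -5 — matching result -5.
Across all 210 domain points the two functions coincide.
verdict: equivalent


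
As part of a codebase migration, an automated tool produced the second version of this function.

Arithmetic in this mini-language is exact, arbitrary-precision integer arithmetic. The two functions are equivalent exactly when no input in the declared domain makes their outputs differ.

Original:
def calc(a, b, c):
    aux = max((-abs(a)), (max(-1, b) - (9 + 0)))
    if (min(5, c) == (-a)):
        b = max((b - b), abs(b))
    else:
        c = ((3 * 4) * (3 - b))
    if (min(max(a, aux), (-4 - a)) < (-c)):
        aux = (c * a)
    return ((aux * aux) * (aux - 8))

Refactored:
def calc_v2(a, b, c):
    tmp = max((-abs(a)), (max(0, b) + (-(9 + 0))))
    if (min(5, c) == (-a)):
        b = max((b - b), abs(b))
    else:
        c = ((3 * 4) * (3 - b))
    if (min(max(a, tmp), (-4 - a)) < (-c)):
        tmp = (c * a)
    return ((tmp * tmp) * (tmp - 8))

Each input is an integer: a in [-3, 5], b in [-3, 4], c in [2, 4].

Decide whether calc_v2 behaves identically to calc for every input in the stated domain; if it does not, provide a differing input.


Although `-1` became `0`, no input in the stated domain can expose it; all 216 inputs agree.
verdict: equivalent


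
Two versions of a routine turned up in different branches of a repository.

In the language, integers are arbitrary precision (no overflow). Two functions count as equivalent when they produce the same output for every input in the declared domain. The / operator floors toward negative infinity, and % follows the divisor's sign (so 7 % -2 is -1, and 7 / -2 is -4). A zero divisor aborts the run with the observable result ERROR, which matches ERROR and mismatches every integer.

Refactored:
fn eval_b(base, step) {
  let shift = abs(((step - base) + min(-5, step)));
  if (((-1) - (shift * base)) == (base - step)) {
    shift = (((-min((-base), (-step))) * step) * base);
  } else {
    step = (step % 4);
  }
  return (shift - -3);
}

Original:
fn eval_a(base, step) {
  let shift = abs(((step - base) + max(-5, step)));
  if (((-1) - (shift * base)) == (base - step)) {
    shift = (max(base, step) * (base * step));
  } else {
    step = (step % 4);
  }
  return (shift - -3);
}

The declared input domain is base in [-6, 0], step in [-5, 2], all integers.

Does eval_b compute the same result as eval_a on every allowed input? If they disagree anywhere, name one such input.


Consider the input base=-6, step=-4.
eval_a: shift=2, then (((-1) - (shift * base)) == (base - step)) is false, then step=0, then returns 5
eval_b: shift=3, then (((-1) - (shift * base)) == (base - step)) is false, then step=0, then returns 6
5 != 6, so the rewrite changes behavior.
verdict: not equivalent; witness: base=-6, step=-4


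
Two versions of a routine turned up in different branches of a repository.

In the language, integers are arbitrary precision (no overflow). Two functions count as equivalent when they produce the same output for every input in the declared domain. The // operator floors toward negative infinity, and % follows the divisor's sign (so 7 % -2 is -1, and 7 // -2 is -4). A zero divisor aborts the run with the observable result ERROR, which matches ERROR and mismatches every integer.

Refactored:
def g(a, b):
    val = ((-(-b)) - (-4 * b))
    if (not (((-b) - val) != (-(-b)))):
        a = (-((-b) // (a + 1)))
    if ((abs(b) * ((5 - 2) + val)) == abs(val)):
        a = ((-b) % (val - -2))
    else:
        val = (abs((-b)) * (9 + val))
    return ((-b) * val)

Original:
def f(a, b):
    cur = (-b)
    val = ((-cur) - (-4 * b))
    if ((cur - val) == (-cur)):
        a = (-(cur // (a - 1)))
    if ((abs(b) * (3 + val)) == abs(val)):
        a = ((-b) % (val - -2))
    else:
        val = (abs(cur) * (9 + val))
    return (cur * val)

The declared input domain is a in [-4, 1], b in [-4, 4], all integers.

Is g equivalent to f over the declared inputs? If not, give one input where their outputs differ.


These are not equivalent — on a=-1, b=0 the outputs split (0 vs ERROR).
f: cur := 0 | val := 0 | ((cur - val) == (-cur)): true | a := 0 | ((abs(b) * (3 + val)) == abs(val)): true | a := 0 | result 0
g: val := 0 | (not (((-b) - val) != (-(-b)))): true | divide-by-zero, output ERROR
verdict: not equivalent; witness: a=-1, b=0


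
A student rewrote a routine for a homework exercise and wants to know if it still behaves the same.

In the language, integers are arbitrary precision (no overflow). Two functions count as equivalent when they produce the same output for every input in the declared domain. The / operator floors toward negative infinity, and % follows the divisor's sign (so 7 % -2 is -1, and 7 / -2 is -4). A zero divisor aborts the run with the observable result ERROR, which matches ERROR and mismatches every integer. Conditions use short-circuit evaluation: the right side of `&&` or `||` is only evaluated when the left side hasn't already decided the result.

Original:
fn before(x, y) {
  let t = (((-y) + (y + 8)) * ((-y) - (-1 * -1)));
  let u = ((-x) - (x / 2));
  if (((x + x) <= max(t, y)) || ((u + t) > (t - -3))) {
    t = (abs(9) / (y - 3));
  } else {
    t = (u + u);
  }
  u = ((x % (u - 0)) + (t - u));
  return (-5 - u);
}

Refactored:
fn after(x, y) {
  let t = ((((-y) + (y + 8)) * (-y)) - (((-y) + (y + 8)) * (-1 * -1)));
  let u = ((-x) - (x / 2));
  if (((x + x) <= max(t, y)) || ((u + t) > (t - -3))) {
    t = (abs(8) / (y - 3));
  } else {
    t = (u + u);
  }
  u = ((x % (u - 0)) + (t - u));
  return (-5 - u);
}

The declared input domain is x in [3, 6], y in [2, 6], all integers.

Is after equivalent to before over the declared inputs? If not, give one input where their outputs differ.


x=3, y=6 yields -11 from before but -10 from after.
verdict: not equivalent; witness: x=3, y=6


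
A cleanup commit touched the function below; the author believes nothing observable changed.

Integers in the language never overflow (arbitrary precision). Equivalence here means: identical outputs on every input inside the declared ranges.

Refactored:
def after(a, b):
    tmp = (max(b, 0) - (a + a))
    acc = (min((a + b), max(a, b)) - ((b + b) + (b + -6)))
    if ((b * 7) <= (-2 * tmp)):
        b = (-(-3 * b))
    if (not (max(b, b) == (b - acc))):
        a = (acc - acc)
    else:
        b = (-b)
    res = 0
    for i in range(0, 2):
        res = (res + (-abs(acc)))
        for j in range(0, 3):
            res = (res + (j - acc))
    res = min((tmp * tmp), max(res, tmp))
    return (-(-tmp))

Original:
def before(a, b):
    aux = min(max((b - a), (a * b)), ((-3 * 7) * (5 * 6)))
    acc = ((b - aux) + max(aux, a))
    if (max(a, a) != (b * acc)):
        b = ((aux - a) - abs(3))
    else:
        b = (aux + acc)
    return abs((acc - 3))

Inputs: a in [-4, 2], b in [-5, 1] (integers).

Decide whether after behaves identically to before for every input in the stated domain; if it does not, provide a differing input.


Not equivalent: a=-4, b=-5 separates them (618 vs 8).
before: aux=-630, then acc=621, then (max(a, a) != (b * acc)) is true, then b=-629, then returns 618
after: tmp=8, then acc=12, then ((b * 7) <= (-2 * tmp)) is true, then b=-15, then (not (max(b, b) == (b - acc))) is true, then a=0, then res=0, then (i=0), then res=-12, then (j=0), then res=-24, then (j=1), then res=-35, then (j=2), then res=-45, then (i=1), then res=-57, then (j=0), then res=-69, then (j=1), then res=-80, then (j=2), then res=-90, then res=8, then returns 8
verdict: not equivalent; witness: a=-4, b=-5


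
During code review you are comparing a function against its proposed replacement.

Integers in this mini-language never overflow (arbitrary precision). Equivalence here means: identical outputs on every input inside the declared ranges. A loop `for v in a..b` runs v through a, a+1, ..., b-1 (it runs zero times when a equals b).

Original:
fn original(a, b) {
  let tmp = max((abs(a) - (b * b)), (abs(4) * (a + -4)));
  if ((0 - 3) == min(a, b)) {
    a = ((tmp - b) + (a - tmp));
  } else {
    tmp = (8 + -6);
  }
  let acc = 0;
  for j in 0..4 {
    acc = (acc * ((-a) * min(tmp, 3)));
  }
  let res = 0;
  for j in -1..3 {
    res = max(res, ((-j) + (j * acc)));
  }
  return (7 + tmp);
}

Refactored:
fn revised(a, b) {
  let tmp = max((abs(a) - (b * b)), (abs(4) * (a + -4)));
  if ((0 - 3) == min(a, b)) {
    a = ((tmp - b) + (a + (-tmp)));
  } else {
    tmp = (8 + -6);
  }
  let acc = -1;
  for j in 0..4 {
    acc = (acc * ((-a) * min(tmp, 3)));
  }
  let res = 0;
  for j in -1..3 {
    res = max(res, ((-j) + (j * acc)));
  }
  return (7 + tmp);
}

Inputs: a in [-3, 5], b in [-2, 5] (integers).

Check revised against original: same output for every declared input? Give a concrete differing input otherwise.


The suspicious edit (`0` became `-1`) never changes the result for any input inside the declared domain.
One worked example (a=-3, b=0) — original: tmp=3, then ((0 - 3) == min(a, b)) is true, then a=-3, then acc=0, then (j=0), then acc=0, then (j=1), then acc=0, then (j=2), then acc=0, then (j=3), then acc=0, then res=0, then (j=-1), then res=1, then (j=0), then res=1, then (j=1), then res=1, then (j=2), then res=1, then returns 10; revised: tmp=3, then ((0 - 3) == min(a, b)) is true, then a=-3, then acc=-1, then (j=0), then acc=-9, then (j=1), then acc=-81, then (j=2), then acc=-729, then (j=3), then acc=-6561, then res=0, then (j=-1), then res=6562, then (j=0), then res=6562, then (j=1), then res=6562, then (j=2), then res=6562, then returns 10; agreement on 10.
Every one of the 72 inputs gives matching results.
verdict: equivalent


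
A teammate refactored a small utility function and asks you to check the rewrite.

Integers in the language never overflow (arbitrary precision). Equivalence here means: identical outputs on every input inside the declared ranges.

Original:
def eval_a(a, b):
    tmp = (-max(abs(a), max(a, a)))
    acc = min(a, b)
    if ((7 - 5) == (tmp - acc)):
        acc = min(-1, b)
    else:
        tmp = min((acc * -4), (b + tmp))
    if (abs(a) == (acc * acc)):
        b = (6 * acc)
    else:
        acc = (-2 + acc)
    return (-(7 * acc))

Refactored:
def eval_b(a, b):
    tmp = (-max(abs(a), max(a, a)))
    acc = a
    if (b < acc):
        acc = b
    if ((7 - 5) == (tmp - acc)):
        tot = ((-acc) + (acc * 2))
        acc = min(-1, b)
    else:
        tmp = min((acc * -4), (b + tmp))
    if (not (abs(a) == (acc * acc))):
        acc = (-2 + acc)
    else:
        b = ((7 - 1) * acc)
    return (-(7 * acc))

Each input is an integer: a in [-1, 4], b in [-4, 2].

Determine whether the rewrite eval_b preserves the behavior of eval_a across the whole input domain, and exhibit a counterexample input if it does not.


Behavior is preserved: although comparison usage differs, plus branching structure differs, plus min/max/abs usage differs, plus statement counts differ, plus arithmetic usage differs, plus local variable names differ, plus boolean connective usage differs, plus constant usage differs, the outputs never diverge.
Spot check at a=4, b=-3 — eval_a: tmp=-4, then acc=-3, then ((7 - 5) == (tmp - acc)) is false, then tmp=-7, then (abs(a) == (acc * acc)) is false, then acc=-5, then returns 35. eval_b: tmp=-4, then acc=4, then (b < acc) is true, then acc=-3, then ((7 - 5) == (tmp - acc)) is false, then tmp=-7, then (not (abs(a) == (acc * acc))) is true, then acc=-5, then returns 35. Both give 35.
Checked all 42 inputs in the declared domain: the outputs agree on every one.
verdict: equivalent


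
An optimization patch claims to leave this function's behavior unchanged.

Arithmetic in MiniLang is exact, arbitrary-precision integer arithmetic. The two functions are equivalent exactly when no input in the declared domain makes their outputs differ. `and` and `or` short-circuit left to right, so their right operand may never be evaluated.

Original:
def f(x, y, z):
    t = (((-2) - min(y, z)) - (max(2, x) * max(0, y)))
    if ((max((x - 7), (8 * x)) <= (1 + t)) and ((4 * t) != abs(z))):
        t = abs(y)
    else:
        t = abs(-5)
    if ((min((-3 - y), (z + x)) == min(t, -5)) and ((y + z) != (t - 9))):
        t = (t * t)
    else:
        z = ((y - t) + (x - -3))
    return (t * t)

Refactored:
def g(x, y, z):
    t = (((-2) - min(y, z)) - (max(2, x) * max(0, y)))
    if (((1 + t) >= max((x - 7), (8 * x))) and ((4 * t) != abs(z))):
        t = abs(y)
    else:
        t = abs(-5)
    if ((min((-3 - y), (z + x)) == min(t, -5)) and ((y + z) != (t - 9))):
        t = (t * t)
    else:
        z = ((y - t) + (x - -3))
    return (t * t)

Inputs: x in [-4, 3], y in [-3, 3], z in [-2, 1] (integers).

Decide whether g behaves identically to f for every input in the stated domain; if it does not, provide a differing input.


Behavior is preserved: although comparison usage differs, the outputs never diverge.
Spot check at x=-3, y=0, z=-1 — f: t := -1 | ((max((x - 7), (8 * x)) <= (1 + t)) and ((4 * t) != abs(z))): true | t := 0 | ((min((-3 - y), (z + x)) == min(t, -5)) and ((y + z) != (t - 9))): false | z := 0 | result 0. g: t := -1 | (((1 + t) >= max((x - 7), (8 * x))) and ((4 * t) != abs(z))): true | t := 0 | ((min((-3 - y), (z + x)) == min(t, -5)) and ((y + z) != (t - 9))): false | z := 0 | result 0. Both give 0.
Across all 224 domain points the two functions coincide.
verdict: equivalent


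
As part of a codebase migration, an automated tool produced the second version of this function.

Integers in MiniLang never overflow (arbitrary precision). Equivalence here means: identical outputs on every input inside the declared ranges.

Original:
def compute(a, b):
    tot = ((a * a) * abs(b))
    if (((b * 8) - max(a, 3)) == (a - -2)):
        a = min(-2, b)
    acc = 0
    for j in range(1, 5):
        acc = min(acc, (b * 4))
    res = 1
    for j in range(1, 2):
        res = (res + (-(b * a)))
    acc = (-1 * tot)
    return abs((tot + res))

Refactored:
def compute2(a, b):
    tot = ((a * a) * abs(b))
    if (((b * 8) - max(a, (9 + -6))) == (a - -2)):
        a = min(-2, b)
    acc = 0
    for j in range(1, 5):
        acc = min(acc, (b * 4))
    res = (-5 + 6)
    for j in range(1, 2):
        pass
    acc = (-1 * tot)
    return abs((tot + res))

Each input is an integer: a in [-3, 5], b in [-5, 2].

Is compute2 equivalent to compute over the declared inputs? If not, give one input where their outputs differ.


a=-3, b=-5 yields 31 from compute but 46 from compute2.
verdict: not equivalent; witness: a=-3, b=-5


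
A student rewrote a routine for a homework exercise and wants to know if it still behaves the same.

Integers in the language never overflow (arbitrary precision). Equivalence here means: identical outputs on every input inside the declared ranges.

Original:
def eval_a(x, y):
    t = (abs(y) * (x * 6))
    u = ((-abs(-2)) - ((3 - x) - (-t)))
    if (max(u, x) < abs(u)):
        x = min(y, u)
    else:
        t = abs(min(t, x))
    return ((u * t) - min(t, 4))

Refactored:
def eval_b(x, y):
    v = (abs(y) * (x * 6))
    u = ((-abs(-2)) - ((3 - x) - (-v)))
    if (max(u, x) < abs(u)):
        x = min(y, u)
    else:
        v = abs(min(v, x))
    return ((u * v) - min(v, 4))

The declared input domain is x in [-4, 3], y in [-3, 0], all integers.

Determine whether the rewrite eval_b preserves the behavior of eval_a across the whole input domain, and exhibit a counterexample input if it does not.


The two are interchangeable: local variable names differ, and every declared input agrees.
One worked example (x=-2, y=-1) — eval_a: t = -12; u = 5; (max(u, x) < abs(u)) -> false; t = 12; return 56; eval_b: v = -12; u = 5; (max(u, x) < abs(u)) -> false; v = 12; return 56; agreement on 56.
Every one of the 32 inputs gives matching results.
verdict: equivalent


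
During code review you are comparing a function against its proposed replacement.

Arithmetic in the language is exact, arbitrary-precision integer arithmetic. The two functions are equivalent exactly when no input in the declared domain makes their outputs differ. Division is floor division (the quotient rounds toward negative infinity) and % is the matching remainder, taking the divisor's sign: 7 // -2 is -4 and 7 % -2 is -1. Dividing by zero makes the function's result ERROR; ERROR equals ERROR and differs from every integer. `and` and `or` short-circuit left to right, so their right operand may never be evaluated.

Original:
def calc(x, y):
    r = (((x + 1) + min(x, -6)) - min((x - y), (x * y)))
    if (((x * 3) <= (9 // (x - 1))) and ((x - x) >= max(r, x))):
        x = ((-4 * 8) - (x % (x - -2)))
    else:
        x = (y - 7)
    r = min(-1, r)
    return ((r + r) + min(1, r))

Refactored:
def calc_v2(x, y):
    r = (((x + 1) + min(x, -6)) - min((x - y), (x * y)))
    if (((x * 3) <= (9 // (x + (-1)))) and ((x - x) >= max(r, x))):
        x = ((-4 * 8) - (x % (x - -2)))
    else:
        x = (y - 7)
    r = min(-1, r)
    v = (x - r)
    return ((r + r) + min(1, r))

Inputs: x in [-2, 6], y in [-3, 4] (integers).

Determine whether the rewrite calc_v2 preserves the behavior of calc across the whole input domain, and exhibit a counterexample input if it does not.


Side by side, the visible changes include: statement counts differ; also arithmetic usage differs; also local variable names differ.
One worked example (x=2, y=0) — calc: r becomes -3; next (((x * 3) <= (9 // (x - 1))) and ((x - x) >= max(r, x))) evaluates to false; next x becomes -7; next r becomes -3; next final value -9; calc_v2: r becomes -3; next (((x * 3) <= (9 // (x + (-1)))) and ((x - x) >= max(r, x))) evaluates to false; next x becomes -7; next r becomes -3; next v becomes -4; next final value -9; agreement on -9.
An exhaustive pass over the 72 declared inputs shows identical outputs.
verdict: equivalent
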